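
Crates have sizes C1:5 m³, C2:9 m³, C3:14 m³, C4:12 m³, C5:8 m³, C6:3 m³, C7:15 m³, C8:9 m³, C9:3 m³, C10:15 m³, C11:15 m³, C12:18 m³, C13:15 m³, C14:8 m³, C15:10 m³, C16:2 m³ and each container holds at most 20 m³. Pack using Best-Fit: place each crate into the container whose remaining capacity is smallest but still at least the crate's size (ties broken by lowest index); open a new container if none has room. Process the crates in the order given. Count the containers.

10 containers

C1 (5 m³) → container 1 (remaining 15 m³)
C2 (9 m³) → container 1 (remaining 6 m³)
C3 (14 m³) → container 2 (remaining 6 m³)
C4 (12 m³) → container 3 (remaining 8 m³)
C5 (8 m³) → container 3 (remaining 0 m³)
C6 (3 m³) → container 1 (remaining 3 m³)
C7 (15 m³) → container 4 (remaining 5 m³)
C8 (9 m³) → container 5 (remaining 11 m³)
C9 (3 m³) → container 1 (remaining 0 m³)
C10 (15 m³) → container 6 (remaining 5 m³)
C11 (15 m³) → container 7 (remaining 5 m³)
C12 (18 m³) → container 8 (remaining 2 m³)
C13 (15 m³) → container 9 (remaining 5 m³)
C14 (8 m³) → container 5 (remaining 3 m³)
C15 (10 m³) → container 10 (remaining 10 m³)
C16 (2 m³) → container 8 (remaining 0 m³)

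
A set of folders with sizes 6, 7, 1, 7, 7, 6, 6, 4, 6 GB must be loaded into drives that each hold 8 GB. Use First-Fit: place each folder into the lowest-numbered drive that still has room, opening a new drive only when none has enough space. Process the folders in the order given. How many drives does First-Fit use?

8 drives

drive 1: place 6 GB, 2 GB left
drive 2: place 7 GB, 1 GB left
drive 1: place 1 GB, 1 GB left
drive 3: place 7 GB, 1 GB left
drive 4: place 7 GB, 1 GB left
drive 5: place 6 GB, 2 GB left
drive 6: place 6 GB, 2 GB left
drive 7: place 4 GB, 4 GB left
drive 8: place 6 GB, 2 GB left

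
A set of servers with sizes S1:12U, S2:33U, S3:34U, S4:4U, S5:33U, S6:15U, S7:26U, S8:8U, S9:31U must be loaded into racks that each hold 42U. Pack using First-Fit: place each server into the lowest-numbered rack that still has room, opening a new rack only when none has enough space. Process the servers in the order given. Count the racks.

rack 1: place S1 (12U), 30U left
rack 2: place S2 (33U), 9U left
rack 3: place S3 (34U), 8U left
rack 1: place S4 (4U), 26U left
rack 4: place S5 (33U), 9U left
rack 1: place S6 (15U), 11U left
rack 5: place S7 (26U), 16U left
rack 1: place S8 (8U), 3U left
rack 6: place S9 (31U), 11U left
Final racks: [12,4,15,8] [33] [34] [33] [26] [31].

6 racks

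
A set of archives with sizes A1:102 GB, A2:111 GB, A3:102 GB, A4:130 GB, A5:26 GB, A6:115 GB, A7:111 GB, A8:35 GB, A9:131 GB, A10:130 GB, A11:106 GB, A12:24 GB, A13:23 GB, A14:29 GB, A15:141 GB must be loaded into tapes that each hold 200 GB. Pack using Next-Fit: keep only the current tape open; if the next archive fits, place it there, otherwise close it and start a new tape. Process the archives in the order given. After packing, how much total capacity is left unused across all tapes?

684

A1 (102 GB) → tape 1 (remaining 98 GB)
A2 (111 GB) → tape 2 (remaining 89 GB)
A3 (102 GB) → tape 3 (remaining 98 GB)
A4 (130 GB) → tape 4 (remaining 70 GB)
A5 (26 GB) → tape 4 (remaining 44 GB)
A6 (115 GB) → tape 5 (remaining 85 GB)
A7 (111 GB) → tape 6 (remaining 89 GB)
A8 (35 GB) → tape 6 (remaining 54 GB)
A9 (131 GB) → tape 7 (remaining 69 GB)
A10 (130 GB) → tape 8 (remaining 70 GB)
A11 (106 GB) → tape 9 (remaining 94 GB)
A12 (24 GB) → tape 9 (remaining 70 GB)
A13 (23 GB) → tape 9 (remaining 47 GB)
A14 (29 GB) → tape 9 (remaining 18 GB)
A15 (141 GB) → tape 10 (remaining 59 GB)
10 tapes × 200 GB = 2000 GB; used 1316 GB; unused 684 GB.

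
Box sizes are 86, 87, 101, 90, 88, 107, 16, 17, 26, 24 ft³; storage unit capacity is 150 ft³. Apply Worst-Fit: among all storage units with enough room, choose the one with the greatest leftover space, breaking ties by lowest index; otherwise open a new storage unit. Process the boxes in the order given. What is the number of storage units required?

Put 86 ft³ in storage unit 1; 64 ft³ remain.
Put 87 ft³ in storage unit 2; 63 ft³ remain.
Put 101 ft³ in storage unit 3; 49 ft³ remain.
Put 90 ft³ in storage unit 4; 60 ft³ remain.
Put 88 ft³ in storage unit 5; 62 ft³ remain.
Put 107 ft³ in storage unit 6; 43 ft³ remain.
Put 16 ft³ in storage unit 1; 48 ft³ remain.
Put 17 ft³ in storage unit 2; 46 ft³ remain.
Put 26 ft³ in storage unit 5; 36 ft³ remain.
Put 24 ft³ in storage unit 4; 36 ft³ remain.

6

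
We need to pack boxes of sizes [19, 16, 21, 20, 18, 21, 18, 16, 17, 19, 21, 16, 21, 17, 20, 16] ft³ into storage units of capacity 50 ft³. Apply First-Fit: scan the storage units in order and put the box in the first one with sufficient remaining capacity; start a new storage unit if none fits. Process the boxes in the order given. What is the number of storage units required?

8 storage units

storage unit 1: place 19 ft³, 31 ft³ left
storage unit 1: place 16 ft³, 15 ft³ left
storage unit 2: place 21 ft³, 29 ft³ left
storage unit 2: place 20 ft³, 9 ft³ left
storage unit 3: place 18 ft³, 32 ft³ left
storage unit 3: place 21 ft³, 11 ft³ left
storage unit 4: place 18 ft³, 32 ft³ left
storage unit 4: place 16 ft³, 16 ft³ left
storage unit 5: place 17 ft³, 33 ft³ left
storage unit 5: place 19 ft³, 14 ft³ left
storage unit 6: place 21 ft³, 29 ft³ left
storage unit 4: place 16 ft³, 0 ft³ left
storage unit 6: place 21 ft³, 8 ft³ left
storage unit 7: place 17 ft³, 33 ft³ left
storage unit 7: place 20 ft³, 13 ft³ left
storage unit 8: place 16 ft³, 34 ft³ left
Final storage units: [19,16] [21,20] [18,21] [18,16,16] [17,19] [21,21] [17,20] [16].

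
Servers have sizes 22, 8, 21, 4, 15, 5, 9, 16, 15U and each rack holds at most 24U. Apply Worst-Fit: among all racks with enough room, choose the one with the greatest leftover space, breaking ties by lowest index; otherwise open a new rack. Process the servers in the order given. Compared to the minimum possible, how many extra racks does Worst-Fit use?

Worst-Fit: [22] [8,4,5] [21] [15,9] [16] [15] → 6 racks.
Total size 115U; any packing needs at least ⌈115/24⌉ = 5 racks.
An optimal packing achieves that bound: [22] [21] [16,8] [15,9] [15,5,4] → 5 racks.
Excess: 6 − 5 = 1.

1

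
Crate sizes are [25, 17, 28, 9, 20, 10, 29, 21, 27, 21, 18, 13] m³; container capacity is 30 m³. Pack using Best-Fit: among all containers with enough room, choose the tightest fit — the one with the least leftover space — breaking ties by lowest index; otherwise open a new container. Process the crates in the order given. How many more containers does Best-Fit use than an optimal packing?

Best-Fit: [25] [17,9] [28] [20,10] [29] [21] [27] [21] [18] [13] → 10 containers.
9 crates exceed 15 m³ (half the capacity), and no two of those can share a container, so at least 9 containers are needed.
An optimal packing achieves that bound: [29] [28] [27] [25] [21,9] [21] [20,10] [18] [17,13] → 9 containers.
Excess: 10 − 9 = 1.

1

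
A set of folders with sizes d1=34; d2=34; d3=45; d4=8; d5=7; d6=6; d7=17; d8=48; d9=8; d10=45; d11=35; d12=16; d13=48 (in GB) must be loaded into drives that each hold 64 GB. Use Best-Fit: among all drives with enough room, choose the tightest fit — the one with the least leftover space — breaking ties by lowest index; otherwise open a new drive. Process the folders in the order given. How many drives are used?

d1 (34 GB) → drive 1 (remaining 30 GB)
d2 (34 GB) → drive 2 (remaining 30 GB)
d3 (45 GB) → drive 3 (remaining 19 GB)
d4 (8 GB) → drive 3 (remaining 11 GB)
d5 (7 GB) → drive 3 (remaining 4 GB)
d6 (6 GB) → drive 1 (remaining 24 GB)
d7 (17 GB) → drive 1 (remaining 7 GB)
d8 (48 GB) → drive 4 (remaining 16 GB)
d9 (8 GB) → drive 4 (remaining 8 GB)
d10 (45 GB) → drive 5 (remaining 19 GB)
d11 (35 GB) → drive 6 (remaining 29 GB)
d12 (16 GB) → drive 5 (remaining 3 GB)
d13 (48 GB) → drive 7 (remaining 16 GB)
Final drives: [34,6,17] [34] [45,8,7] [48,8] [45,16] [35] [48].

7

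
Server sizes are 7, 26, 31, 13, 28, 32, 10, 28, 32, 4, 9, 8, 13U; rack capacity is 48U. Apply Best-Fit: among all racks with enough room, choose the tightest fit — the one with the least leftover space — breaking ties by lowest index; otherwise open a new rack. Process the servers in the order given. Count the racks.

rack 1: place 7U, 41U left
rack 1: place 26U, 15U left
rack 2: place 31U, 17U left
rack 1: place 13U, 2U left
rack 3: place 28U, 20U left
rack 4: place 32U, 16U left
rack 4: place 10U, 6U left
rack 5: place 28U, 20U left
rack 6: place 32U, 16U left
rack 4: place 4U, 2U left
rack 6: place 9U, 7U left
rack 2: place 8U, 9U left
rack 3: place 13U, 7U left

6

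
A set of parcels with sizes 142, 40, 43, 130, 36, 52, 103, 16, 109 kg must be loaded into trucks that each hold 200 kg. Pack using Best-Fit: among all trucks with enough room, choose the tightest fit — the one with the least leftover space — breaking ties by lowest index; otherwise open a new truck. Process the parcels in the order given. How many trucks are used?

Put 142 kg in truck 1; 58 kg remain.
Put 40 kg in truck 1; 18 kg remain.
Put 43 kg in truck 2; 157 kg remain.
Put 130 kg in truck 2; 27 kg remain.
Put 36 kg in truck 3; 164 kg remain.
Put 52 kg in truck 3; 112 kg remain.
Put 103 kg in truck 3; 9 kg remain.
Put 16 kg in truck 1; 2 kg remain.
Put 109 kg in truck 4; 91 kg remain.
Final trucks: [142,40,16] [43,130] [36,52,103] [109].

4 trucks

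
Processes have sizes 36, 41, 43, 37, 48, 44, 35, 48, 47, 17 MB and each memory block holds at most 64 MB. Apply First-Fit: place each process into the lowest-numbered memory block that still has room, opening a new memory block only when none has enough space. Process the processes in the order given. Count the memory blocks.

9

memory block 1: place 36 MB, 28 MB left
memory block 2: place 41 MB, 23 MB left
memory block 3: place 43 MB, 21 MB left
memory block 4: place 37 MB, 27 MB left
memory block 5: place 48 MB, 16 MB left
memory block 6: place 44 MB, 20 MB left
memory block 7: place 35 MB, 29 MB left
memory block 8: place 48 MB, 16 MB left
memory block 9: place 47 MB, 17 MB left
memory block 1: place 17 MB, 11 MB left
Final memory blocks: [36,17] [41] [43] [37] [48] [44] [35] [48] [47].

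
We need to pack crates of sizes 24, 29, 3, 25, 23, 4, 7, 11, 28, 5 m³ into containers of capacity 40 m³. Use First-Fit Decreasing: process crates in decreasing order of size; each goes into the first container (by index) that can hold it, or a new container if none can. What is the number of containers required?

5

Sorted descending: 29, 28, 25, 24, 23, 11, 7, 5, 4, 3.
container 1: place 29 m³, 11 m³ left
container 2: place 28 m³, 12 m³ left
container 3: place 25 m³, 15 m³ left
container 4: place 24 m³, 16 m³ left
container 5: place 23 m³, 17 m³ left
container 1: place 11 m³, 0 m³ left
container 2: place 7 m³, 5 m³ left
container 2: place 5 m³, 0 m³ left
container 3: place 4 m³, 11 m³ left
container 3: place 3 m³, 8 m³ left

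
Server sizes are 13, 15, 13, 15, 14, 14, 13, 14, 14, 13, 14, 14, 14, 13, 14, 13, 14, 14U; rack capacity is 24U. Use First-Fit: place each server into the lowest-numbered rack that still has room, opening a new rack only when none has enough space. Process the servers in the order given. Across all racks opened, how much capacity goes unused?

184

Put 13U in rack 1; 11U remain.
Put 15U in rack 2; 9U remain.
Put 13U in rack 3; 11U remain.
Put 15U in rack 4; 9U remain.
Put 14U in rack 5; 10U remain.
Put 14U in rack 6; 10U remain.
Put 13U in rack 7; 11U remain.
Put 14U in rack 8; 10U remain.
Put 14U in rack 9; 10U remain.
Put 13U in rack 10; 11U remain.
Put 14U in rack 11; 10U remain.
Put 14U in rack 12; 10U remain.
Put 14U in rack 13; 10U remain.
Put 13U in rack 14; 11U remain.
Put 14U in rack 15; 10U remain.
Put 13U in rack 16; 11U remain.
Put 14U in rack 17; 10U remain.
Put 14U in rack 18; 10U remain.
18 racks × 24U = 432U; used 248U; unused 184U.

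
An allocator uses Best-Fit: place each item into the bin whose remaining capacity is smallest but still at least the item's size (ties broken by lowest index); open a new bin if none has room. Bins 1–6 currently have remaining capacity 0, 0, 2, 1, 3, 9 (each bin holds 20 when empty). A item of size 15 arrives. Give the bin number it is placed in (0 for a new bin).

No bin has ≥ 15 free, so a new bin is opened.

0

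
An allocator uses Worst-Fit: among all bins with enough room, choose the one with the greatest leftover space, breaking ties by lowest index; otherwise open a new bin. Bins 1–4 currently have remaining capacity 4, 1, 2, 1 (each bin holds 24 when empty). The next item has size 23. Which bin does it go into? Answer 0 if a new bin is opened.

0

No bin has ≥ 23 free, so a new bin is opened.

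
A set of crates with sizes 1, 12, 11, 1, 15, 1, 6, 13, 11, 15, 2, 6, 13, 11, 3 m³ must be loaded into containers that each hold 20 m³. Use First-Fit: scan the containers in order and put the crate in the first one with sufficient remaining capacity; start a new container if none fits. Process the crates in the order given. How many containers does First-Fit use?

1 m³ → container 1 (remaining 19 m³)
12 m³ → container 1 (remaining 7 m³)
11 m³ → container 2 (remaining 9 m³)
1 m³ → container 1 (remaining 6 m³)
15 m³ → container 3 (remaining 5 m³)
1 m³ → container 1 (remaining 5 m³)
6 m³ → container 2 (remaining 3 m³)
13 m³ → container 4 (remaining 7 m³)
11 m³ → container 5 (remaining 9 m³)
15 m³ → container 6 (remaining 5 m³)
2 m³ → container 1 (remaining 3 m³)
6 m³ → container 4 (remaining 1 m³)
13 m³ → container 7 (remaining 7 m³)
11 m³ → container 8 (remaining 9 m³)
3 m³ → container 1 (remaining 0 m³)
Final containers: [1,12,1,1,2,3] [11,6] [15] [13,6] [11] [15] [13] [11].

8 containers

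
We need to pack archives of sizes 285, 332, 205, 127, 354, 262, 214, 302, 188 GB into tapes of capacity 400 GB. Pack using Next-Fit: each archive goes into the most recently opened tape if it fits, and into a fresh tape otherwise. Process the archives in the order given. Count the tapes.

8

Put 285 GB in tape 1; 115 GB remain.
Put 332 GB in tape 2; 68 GB remain.
Put 205 GB in tape 3; 195 GB remain.
Put 127 GB in tape 3; 68 GB remain.
Put 354 GB in tape 4; 46 GB remain.
Put 262 GB in tape 5; 138 GB remain.
Put 214 GB in tape 6; 186 GB remain.
Put 302 GB in tape 7; 98 GB remain.
Put 188 GB in tape 8; 212 GB remain.
Final tapes: [285] [332] [205,127] [354] [262] [214] [302] [188].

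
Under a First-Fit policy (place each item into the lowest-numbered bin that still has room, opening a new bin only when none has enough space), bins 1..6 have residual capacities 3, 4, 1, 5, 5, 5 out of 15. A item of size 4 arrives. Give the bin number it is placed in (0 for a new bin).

Bins with room: bin 2 (4), bin 4 (5), bin 5 (5), bin 6 (5).
The first with room is bin 2.

2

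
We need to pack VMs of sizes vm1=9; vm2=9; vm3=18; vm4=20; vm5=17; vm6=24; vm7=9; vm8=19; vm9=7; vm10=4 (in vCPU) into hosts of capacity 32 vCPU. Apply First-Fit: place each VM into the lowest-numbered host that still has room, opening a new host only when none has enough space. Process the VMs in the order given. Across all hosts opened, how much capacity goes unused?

vm1 (9 vCPU) → host 1 (remaining 23 vCPU)
vm2 (9 vCPU) → host 1 (remaining 14 vCPU)
vm3 (18 vCPU) → host 2 (remaining 14 vCPU)
vm4 (20 vCPU) → host 3 (remaining 12 vCPU)
vm5 (17 vCPU) → host 4 (remaining 15 vCPU)
vm6 (24 vCPU) → host 5 (remaining 8 vCPU)
vm7 (9 vCPU) → host 1 (remaining 5 vCPU)
vm8 (19 vCPU) → host 6 (remaining 13 vCPU)
vm9 (7 vCPU) → host 2 (remaining 7 vCPU)
vm10 (4 vCPU) → host 1 (remaining 1 vCPU)
6 hosts × 32 vCPU = 192 vCPU; used 136 vCPU; unused 56 vCPU.

56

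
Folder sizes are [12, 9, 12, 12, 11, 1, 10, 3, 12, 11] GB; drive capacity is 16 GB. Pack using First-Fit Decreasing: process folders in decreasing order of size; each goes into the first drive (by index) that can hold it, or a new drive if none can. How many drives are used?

8

Sorted descending: 12, 12, 12, 12, 11, 11, 10, 9, 3, 1.
Put 12 GB in drive 1; 4 GB remain.
Put 12 GB in drive 2; 4 GB remain.
Put 12 GB in drive 3; 4 GB remain.
Put 12 GB in drive 4; 4 GB remain.
Put 11 GB in drive 5; 5 GB remain.
Put 11 GB in drive 6; 5 GB remain.
Put 10 GB in drive 7; 6 GB remain.
Put 9 GB in drive 8; 7 GB remain.
Put 3 GB in drive 1; 1 GB remain.
Put 1 GB in drive 1; 0 GB remain.
Final drives: [12,3,1] [12] [12] [12] [11] [11] [10] [9].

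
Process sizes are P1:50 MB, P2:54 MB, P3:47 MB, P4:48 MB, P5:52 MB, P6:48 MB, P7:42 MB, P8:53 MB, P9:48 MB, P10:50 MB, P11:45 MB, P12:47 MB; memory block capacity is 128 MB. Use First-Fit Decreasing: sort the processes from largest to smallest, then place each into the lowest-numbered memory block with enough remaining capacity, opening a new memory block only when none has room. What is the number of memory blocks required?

6

Sorted descending: 54, 53, 52, 50, 50, 48, 48, 48, 47, 47, 45, 42.
54 MB → memory block 1 (remaining 74 MB)
53 MB → memory block 1 (remaining 21 MB)
52 MB → memory block 2 (remaining 76 MB)
50 MB → memory block 2 (remaining 26 MB)
50 MB → memory block 3 (remaining 78 MB)
48 MB → memory block 3 (remaining 30 MB)
48 MB → memory block 4 (remaining 80 MB)
48 MB → memory block 4 (remaining 32 MB)
47 MB → memory block 5 (remaining 81 MB)
47 MB → memory block 5 (remaining 34 MB)
45 MB → memory block 6 (remaining 83 MB)
42 MB → memory block 6 (remaining 41 MB)
Final memory blocks: [54,53] [52,50] [50,48] [48,48] [47,47] [45,42].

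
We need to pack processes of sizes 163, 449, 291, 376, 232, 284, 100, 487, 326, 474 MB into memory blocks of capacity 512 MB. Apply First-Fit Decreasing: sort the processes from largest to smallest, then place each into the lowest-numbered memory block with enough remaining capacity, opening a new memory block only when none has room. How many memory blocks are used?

8

Sorted descending: 487, 474, 449, 376, 326, 291, 284, 232, 163, 100.
Put 487 MB in memory block 1; 25 MB remain.
Put 474 MB in memory block 2; 38 MB remain.
Put 449 MB in memory block 3; 63 MB remain.
Put 376 MB in memory block 4; 136 MB remain.
Put 326 MB in memory block 5; 186 MB remain.
Put 291 MB in memory block 6; 221 MB remain.
Put 284 MB in memory block 7; 228 MB remain.
Put 232 MB in memory block 8; 280 MB remain.
Put 163 MB in memory block 5; 23 MB remain.
Put 100 MB in memory block 4; 36 MB remain.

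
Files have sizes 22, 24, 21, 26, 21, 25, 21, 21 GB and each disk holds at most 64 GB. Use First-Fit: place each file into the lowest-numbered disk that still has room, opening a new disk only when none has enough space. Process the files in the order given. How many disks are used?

4

disk 1: place 22 GB, 42 GB left
disk 1: place 24 GB, 18 GB left
disk 2: place 21 GB, 43 GB left
disk 2: place 26 GB, 17 GB left
disk 3: place 21 GB, 43 GB left
disk 3: place 25 GB, 18 GB left
disk 4: place 21 GB, 43 GB left
disk 4: place 21 GB, 22 GB left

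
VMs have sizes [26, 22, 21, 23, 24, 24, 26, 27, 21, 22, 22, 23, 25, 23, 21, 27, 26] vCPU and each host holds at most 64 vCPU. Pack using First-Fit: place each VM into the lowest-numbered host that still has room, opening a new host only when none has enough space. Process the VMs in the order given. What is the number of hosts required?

host 1: place 26 vCPU, 38 vCPU left
host 1: place 22 vCPU, 16 vCPU left
host 2: place 21 vCPU, 43 vCPU left
host 2: place 23 vCPU, 20 vCPU left
host 3: place 24 vCPU, 40 vCPU left
host 3: place 24 vCPU, 16 vCPU left
host 4: place 26 vCPU, 38 vCPU left
host 4: place 27 vCPU, 11 vCPU left
host 5: place 21 vCPU, 43 vCPU left
host 5: place 22 vCPU, 21 vCPU left
host 6: place 22 vCPU, 42 vCPU left
host 6: place 23 vCPU, 19 vCPU left
host 7: place 25 vCPU, 39 vCPU left
host 7: place 23 vCPU, 16 vCPU left
host 5: place 21 vCPU, 0 vCPU left
host 8: place 27 vCPU, 37 vCPU left
host 8: place 26 vCPU, 11 vCPU left

8 hosts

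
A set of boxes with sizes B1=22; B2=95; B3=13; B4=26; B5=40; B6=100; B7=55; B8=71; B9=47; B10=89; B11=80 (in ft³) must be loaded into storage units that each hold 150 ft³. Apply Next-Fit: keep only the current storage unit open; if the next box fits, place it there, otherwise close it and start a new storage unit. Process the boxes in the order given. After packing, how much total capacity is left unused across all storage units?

262

B1 (22 ft³) → storage unit 1 (remaining 128 ft³)
B2 (95 ft³) → storage unit 1 (remaining 33 ft³)
B3 (13 ft³) → storage unit 1 (remaining 20 ft³)
B4 (26 ft³) → storage unit 2 (remaining 124 ft³)
B5 (40 ft³) → storage unit 2 (remaining 84 ft³)
B6 (100 ft³) → storage unit 3 (remaining 50 ft³)
B7 (55 ft³) → storage unit 4 (remaining 95 ft³)
B8 (71 ft³) → storage unit 4 (remaining 24 ft³)
B9 (47 ft³) → storage unit 5 (remaining 103 ft³)
B10 (89 ft³) → storage unit 5 (remaining 14 ft³)
B11 (80 ft³) → storage unit 6 (remaining 70 ft³)
6 storage units × 150 ft³ = 900 ft³; used 638 ft³; unused 262 ft³.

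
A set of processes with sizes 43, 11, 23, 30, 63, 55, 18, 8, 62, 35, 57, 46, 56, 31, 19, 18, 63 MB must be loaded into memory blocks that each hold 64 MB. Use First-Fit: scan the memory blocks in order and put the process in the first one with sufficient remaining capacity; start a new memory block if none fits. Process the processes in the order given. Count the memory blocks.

memory block 1: place 43 MB, 21 MB left
memory block 1: place 11 MB, 10 MB left
memory block 2: place 23 MB, 41 MB left
memory block 2: place 30 MB, 11 MB left
memory block 3: place 63 MB, 1 MB left
memory block 4: place 55 MB, 9 MB left
memory block 5: place 18 MB, 46 MB left
memory block 1: place 8 MB, 2 MB left
memory block 6: place 62 MB, 2 MB left
memory block 5: place 35 MB, 11 MB left
memory block 7: place 57 MB, 7 MB left
memory block 8: place 46 MB, 18 MB left
memory block 9: place 56 MB, 8 MB left
memory block 10: place 31 MB, 33 MB left
memory block 10: place 19 MB, 14 MB left
memory block 8: place 18 MB, 0 MB left
memory block 11: place 63 MB, 1 MB left
Final memory blocks: [43,11,8] [23,30] [63] [55] [18,35] [62] [57] [46,18] [56] [31,19] [63].

11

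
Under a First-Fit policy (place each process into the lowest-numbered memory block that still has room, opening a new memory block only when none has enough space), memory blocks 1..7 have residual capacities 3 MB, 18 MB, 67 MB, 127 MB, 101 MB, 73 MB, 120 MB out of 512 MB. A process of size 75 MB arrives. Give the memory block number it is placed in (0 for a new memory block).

Memory blocks with room: memory block 4 (127 MB), memory block 5 (101 MB), memory block 7 (120 MB).
The first with room is memory block 4.

4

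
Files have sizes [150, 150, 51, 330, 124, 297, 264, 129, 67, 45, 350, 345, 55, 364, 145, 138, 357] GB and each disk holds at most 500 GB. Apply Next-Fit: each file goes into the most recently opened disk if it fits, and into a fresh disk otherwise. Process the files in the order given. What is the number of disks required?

9

150 GB → disk 1 (remaining 350 GB)
150 GB → disk 1 (remaining 200 GB)
51 GB → disk 1 (remaining 149 GB)
330 GB → disk 2 (remaining 170 GB)
124 GB → disk 2 (remaining 46 GB)
297 GB → disk 3 (remaining 203 GB)
264 GB → disk 4 (remaining 236 GB)
129 GB → disk 4 (remaining 107 GB)
67 GB → disk 4 (remaining 40 GB)
45 GB → disk 5 (remaining 455 GB)
350 GB → disk 5 (remaining 105 GB)
345 GB → disk 6 (remaining 155 GB)
55 GB → disk 6 (remaining 100 GB)
364 GB → disk 7 (remaining 136 GB)
145 GB → disk 8 (remaining 355 GB)
138 GB → disk 8 (remaining 217 GB)
357 GB → disk 9 (remaining 143 GB)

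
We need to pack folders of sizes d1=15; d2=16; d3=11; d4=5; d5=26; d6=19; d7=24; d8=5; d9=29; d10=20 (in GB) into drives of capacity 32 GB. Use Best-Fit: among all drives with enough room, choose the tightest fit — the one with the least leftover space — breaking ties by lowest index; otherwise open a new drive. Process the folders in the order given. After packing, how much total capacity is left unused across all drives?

54

drive 1: place d1 (15 GB), 17 GB left
drive 1: place d2 (16 GB), 1 GB left
drive 2: place d3 (11 GB), 21 GB left
drive 2: place d4 (5 GB), 16 GB left
drive 3: place d5 (26 GB), 6 GB left
drive 4: place d6 (19 GB), 13 GB left
drive 5: place d7 (24 GB), 8 GB left
drive 3: place d8 (5 GB), 1 GB left
drive 6: place d9 (29 GB), 3 GB left
drive 7: place d10 (20 GB), 12 GB left
7 drives × 32 GB = 224 GB; used 170 GB; unused 54 GB.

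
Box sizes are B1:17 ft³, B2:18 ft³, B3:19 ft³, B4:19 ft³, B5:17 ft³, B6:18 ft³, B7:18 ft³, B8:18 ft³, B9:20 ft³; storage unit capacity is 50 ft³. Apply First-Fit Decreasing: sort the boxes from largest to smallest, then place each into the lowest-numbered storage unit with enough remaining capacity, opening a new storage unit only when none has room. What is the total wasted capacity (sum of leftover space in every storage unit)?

86

Sorted descending: 20, 19, 19, 18, 18, 18, 18, 17, 17.
20 ft³ → storage unit 1 (remaining 30 ft³)
19 ft³ → storage unit 1 (remaining 11 ft³)
19 ft³ → storage unit 2 (remaining 31 ft³)
18 ft³ → storage unit 2 (remaining 13 ft³)
18 ft³ → storage unit 3 (remaining 32 ft³)
18 ft³ → storage unit 3 (remaining 14 ft³)
18 ft³ → storage unit 4 (remaining 32 ft³)
17 ft³ → storage unit 4 (remaining 15 ft³)
17 ft³ → storage unit 5 (remaining 33 ft³)
5 storage units × 50 ft³ = 250 ft³; used 164 ft³; unused 86 ft³.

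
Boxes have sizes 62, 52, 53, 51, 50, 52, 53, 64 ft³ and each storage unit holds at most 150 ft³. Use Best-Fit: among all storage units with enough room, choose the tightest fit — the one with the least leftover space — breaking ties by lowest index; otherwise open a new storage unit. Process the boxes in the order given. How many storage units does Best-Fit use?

62 ft³ → storage unit 1 (remaining 88 ft³)
52 ft³ → storage unit 1 (remaining 36 ft³)
53 ft³ → storage unit 2 (remaining 97 ft³)
51 ft³ → storage unit 2 (remaining 46 ft³)
50 ft³ → storage unit 3 (remaining 100 ft³)
52 ft³ → storage unit 3 (remaining 48 ft³)
53 ft³ → storage unit 4 (remaining 97 ft³)
64 ft³ → storage unit 4 (remaining 33 ft³)
Final storage units: [62,52] [53,51] [50,52] [53,64].

4 storage units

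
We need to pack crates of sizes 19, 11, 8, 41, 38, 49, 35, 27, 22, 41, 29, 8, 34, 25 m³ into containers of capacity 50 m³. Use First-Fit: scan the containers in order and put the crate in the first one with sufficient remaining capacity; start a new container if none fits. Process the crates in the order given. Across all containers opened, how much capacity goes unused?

19 m³ → container 1 (remaining 31 m³)
11 m³ → container 1 (remaining 20 m³)
8 m³ → container 1 (remaining 12 m³)
41 m³ → container 2 (remaining 9 m³)
38 m³ → container 3 (remaining 12 m³)
49 m³ → container 4 (remaining 1 m³)
35 m³ → container 5 (remaining 15 m³)
27 m³ → container 6 (remaining 23 m³)
22 m³ → container 6 (remaining 1 m³)
41 m³ → container 7 (remaining 9 m³)
29 m³ → container 8 (remaining 21 m³)
8 m³ → container 1 (remaining 4 m³)
34 m³ → container 9 (remaining 16 m³)
25 m³ → container 10 (remaining 25 m³)
10 containers × 50 m³ = 500 m³; used 387 m³; unused 113 m³.

113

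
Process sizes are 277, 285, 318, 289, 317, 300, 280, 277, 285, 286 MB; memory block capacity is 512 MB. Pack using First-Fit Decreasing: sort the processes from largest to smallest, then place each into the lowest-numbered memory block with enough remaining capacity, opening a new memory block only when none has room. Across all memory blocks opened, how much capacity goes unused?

Sorted descending: 318, 317, 300, 289, 286, 285, 285, 280, 277, 277.
Put 318 MB in memory block 1; 194 MB remain.
Put 317 MB in memory block 2; 195 MB remain.
Put 300 MB in memory block 3; 212 MB remain.
Put 289 MB in memory block 4; 223 MB remain.
Put 286 MB in memory block 5; 226 MB remain.
Put 285 MB in memory block 6; 227 MB remain.
Put 285 MB in memory block 7; 227 MB remain.
Put 280 MB in memory block 8; 232 MB remain.
Put 277 MB in memory block 9; 235 MB remain.
Put 277 MB in memory block 10; 235 MB remain.
10 memory blocks × 512 MB = 5120 MB; used 2914 MB; unused 2206 MB.

2206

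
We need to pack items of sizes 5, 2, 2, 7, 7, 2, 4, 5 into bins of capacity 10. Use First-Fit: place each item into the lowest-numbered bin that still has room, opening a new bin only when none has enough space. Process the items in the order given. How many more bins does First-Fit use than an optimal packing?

First-Fit: [5,2,2] [7,2] [7] [4,5] → 4 bins.
Total size 34; any packing needs at least ⌈34/10⌉ = 4 bins.
So 4 is already optimal.

0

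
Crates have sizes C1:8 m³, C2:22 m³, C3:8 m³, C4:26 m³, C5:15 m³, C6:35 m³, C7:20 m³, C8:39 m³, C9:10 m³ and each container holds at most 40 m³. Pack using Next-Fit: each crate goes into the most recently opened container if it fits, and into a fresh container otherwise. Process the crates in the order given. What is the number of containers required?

Put C1 (8 m³) in container 1; 32 m³ remain.
Put C2 (22 m³) in container 1; 10 m³ remain.
Put C3 (8 m³) in container 1; 2 m³ remain.
Put C4 (26 m³) in container 2; 14 m³ remain.
Put C5 (15 m³) in container 3; 25 m³ remain.
Put C6 (35 m³) in container 4; 5 m³ remain.
Put C7 (20 m³) in container 5; 20 m³ remain.
Put C8 (39 m³) in container 6; 1 m³ remain.
Put C9 (10 m³) in container 7; 30 m³ remain.
Final containers: [8,22,8] [26] [15] [35] [20] [39] [10].

7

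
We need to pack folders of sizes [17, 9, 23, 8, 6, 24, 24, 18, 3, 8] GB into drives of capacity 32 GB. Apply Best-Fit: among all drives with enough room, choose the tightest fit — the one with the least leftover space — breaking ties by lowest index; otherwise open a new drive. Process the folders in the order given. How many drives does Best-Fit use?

5

17 GB → drive 1 (remaining 15 GB)
9 GB → drive 1 (remaining 6 GB)
23 GB → drive 2 (remaining 9 GB)
8 GB → drive 2 (remaining 1 GB)
6 GB → drive 1 (remaining 0 GB)
24 GB → drive 3 (remaining 8 GB)
24 GB → drive 4 (remaining 8 GB)
18 GB → drive 5 (remaining 14 GB)
3 GB → drive 3 (remaining 5 GB)
8 GB → drive 4 (remaining 0 GB)
Final drives: [17,9,6] [23,8] [24,3] [24,8] [18].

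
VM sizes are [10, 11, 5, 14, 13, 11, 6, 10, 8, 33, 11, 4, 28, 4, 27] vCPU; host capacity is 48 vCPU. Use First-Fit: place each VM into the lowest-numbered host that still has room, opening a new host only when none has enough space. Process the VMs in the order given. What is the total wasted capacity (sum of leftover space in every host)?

host 1: place 10 vCPU, 38 vCPU left
host 1: place 11 vCPU, 27 vCPU left
host 1: place 5 vCPU, 22 vCPU left
host 1: place 14 vCPU, 8 vCPU left
host 2: place 13 vCPU, 35 vCPU left
host 2: place 11 vCPU, 24 vCPU left
host 1: place 6 vCPU, 2 vCPU left
host 2: place 10 vCPU, 14 vCPU left
host 2: place 8 vCPU, 6 vCPU left
host 3: place 33 vCPU, 15 vCPU left
host 3: place 11 vCPU, 4 vCPU left
host 2: place 4 vCPU, 2 vCPU left
host 4: place 28 vCPU, 20 vCPU left
host 3: place 4 vCPU, 0 vCPU left
host 5: place 27 vCPU, 21 vCPU left
5 hosts × 48 vCPU = 240 vCPU; used 195 vCPU; unused 45 vCPU.

45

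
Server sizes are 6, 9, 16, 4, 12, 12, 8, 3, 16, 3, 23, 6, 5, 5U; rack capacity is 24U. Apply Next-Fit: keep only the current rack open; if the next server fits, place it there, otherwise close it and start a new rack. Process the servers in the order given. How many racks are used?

7 racks

Put 6U in rack 1; 18U remain.
Put 9U in rack 1; 9U remain.
Put 16U in rack 2; 8U remain.
Put 4U in rack 2; 4U remain.
Put 12U in rack 3; 12U remain.
Put 12U in rack 3; 0U remain.
Put 8U in rack 4; 16U remain.
Put 3U in rack 4; 13U remain.
Put 16U in rack 5; 8U remain.
Put 3U in rack 5; 5U remain.
Put 23U in rack 6; 1U remain.
Put 6U in rack 7; 18U remain.
Put 5U in rack 7; 13U remain.
Put 5U in rack 7; 8U remain.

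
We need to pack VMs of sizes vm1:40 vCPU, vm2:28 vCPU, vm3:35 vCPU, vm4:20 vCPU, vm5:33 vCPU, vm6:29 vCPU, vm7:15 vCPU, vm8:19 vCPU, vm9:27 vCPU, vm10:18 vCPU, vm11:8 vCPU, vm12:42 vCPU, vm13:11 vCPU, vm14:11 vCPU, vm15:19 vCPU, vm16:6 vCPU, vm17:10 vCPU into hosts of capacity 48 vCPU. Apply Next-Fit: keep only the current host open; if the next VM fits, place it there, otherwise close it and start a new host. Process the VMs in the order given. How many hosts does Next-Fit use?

11

Put vm1 (40 vCPU) in host 1; 8 vCPU remain.
Put vm2 (28 vCPU) in host 2; 20 vCPU remain.
Put vm3 (35 vCPU) in host 3; 13 vCPU remain.
Put vm4 (20 vCPU) in host 4; 28 vCPU remain.
Put vm5 (33 vCPU) in host 5; 15 vCPU remain.
Put vm6 (29 vCPU) in host 6; 19 vCPU remain.
Put vm7 (15 vCPU) in host 6; 4 vCPU remain.
Put vm8 (19 vCPU) in host 7; 29 vCPU remain.
Put vm9 (27 vCPU) in host 7; 2 vCPU remain.
Put vm10 (18 vCPU) in host 8; 30 vCPU remain.
Put vm11 (8 vCPU) in host 8; 22 vCPU remain.
Put vm12 (42 vCPU) in host 9; 6 vCPU remain.
Put vm13 (11 vCPU) in host 10; 37 vCPU remain.
Put vm14 (11 vCPU) in host 10; 26 vCPU remain.
Put vm15 (19 vCPU) in host 10; 7 vCPU remain.
Put vm16 (6 vCPU) in host 10; 1 vCPU remain.
Put vm17 (10 vCPU) in host 11; 38 vCPU remain.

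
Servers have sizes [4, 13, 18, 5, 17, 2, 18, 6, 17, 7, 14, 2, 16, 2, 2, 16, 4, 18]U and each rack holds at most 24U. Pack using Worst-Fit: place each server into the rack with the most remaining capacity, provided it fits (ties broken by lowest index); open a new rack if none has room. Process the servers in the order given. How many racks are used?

rack 1: place 4U, 20U left
rack 1: place 13U, 7U left
rack 2: place 18U, 6U left
rack 1: place 5U, 2U left
rack 3: place 17U, 7U left
rack 3: place 2U, 5U left
rack 4: place 18U, 6U left
rack 2: place 6U, 0U left
rack 5: place 17U, 7U left
rack 5: place 7U, 0U left
rack 6: place 14U, 10U left
rack 6: place 2U, 8U left
rack 7: place 16U, 8U left
rack 6: place 2U, 6U left
rack 7: place 2U, 6U left
rack 8: place 16U, 8U left
rack 8: place 4U, 4U left
rack 9: place 18U, 6U left
Final racks: [4,13,5] [18,6] [17,2] [18] [17,7] [14,2,2] [16,2] [16,4] [18].

9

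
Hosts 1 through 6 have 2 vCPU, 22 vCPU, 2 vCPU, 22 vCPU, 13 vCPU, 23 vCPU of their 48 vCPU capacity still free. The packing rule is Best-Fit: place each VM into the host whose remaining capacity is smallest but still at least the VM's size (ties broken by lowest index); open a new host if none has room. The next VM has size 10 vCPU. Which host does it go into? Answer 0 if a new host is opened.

Hosts with room: host 2 (22 vCPU), host 4 (22 vCPU), host 5 (13 vCPU), host 6 (23 vCPU).
Tightest fit is host 5 with 13 vCPU free.

5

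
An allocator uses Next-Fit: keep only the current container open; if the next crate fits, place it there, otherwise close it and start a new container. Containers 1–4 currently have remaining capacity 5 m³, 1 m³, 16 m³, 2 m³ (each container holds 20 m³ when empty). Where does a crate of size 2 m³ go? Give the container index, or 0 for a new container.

Next-Fit only looks at container 4, which has 2 m³ free.
2 m³ fits there.

4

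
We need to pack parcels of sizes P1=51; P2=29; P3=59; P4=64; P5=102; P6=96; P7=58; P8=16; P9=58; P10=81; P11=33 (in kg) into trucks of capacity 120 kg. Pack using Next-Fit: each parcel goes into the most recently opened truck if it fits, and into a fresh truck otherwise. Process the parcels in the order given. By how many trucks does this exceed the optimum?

2

Next-Fit: [51,29] [59] [64] [102] [96] [58,16] [58] [81,33] → 8 trucks.
Total size 647 kg; any packing needs at least ⌈647/120⌉ = 6 trucks.
An optimal packing achieves that bound: [102,16] [96] [81,33] [64,51] [59,58] [58,29] → 6 trucks.
Excess: 8 − 6 = 2.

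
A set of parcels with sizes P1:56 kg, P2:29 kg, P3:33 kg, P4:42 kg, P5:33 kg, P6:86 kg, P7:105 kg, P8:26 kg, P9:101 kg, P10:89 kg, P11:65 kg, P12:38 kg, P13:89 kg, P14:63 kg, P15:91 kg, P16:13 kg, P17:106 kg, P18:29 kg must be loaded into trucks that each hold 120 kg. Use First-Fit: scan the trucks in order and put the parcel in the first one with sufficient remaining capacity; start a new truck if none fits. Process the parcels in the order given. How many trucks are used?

P1 (56 kg) → truck 1 (remaining 64 kg)
P2 (29 kg) → truck 1 (remaining 35 kg)
P3 (33 kg) → truck 1 (remaining 2 kg)
P4 (42 kg) → truck 2 (remaining 78 kg)
P5 (33 kg) → truck 2 (remaining 45 kg)
P6 (86 kg) → truck 3 (remaining 34 kg)
P7 (105 kg) → truck 4 (remaining 15 kg)
P8 (26 kg) → truck 2 (remaining 19 kg)
P9 (101 kg) → truck 5 (remaining 19 kg)
P10 (89 kg) → truck 6 (remaining 31 kg)
P11 (65 kg) → truck 7 (remaining 55 kg)
P12 (38 kg) → truck 7 (remaining 17 kg)
P13 (89 kg) → truck 8 (remaining 31 kg)
P14 (63 kg) → truck 9 (remaining 57 kg)
P15 (91 kg) → truck 10 (remaining 29 kg)
P16 (13 kg) → truck 2 (remaining 6 kg)
P17 (106 kg) → truck 11 (remaining 14 kg)
P18 (29 kg) → truck 3 (remaining 5 kg)

11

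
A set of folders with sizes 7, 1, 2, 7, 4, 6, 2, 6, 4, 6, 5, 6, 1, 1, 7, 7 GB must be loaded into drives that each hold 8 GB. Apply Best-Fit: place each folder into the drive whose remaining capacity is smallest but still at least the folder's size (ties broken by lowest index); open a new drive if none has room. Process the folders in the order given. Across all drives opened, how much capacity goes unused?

16

Put 7 GB in drive 1; 1 GB remain.
Put 1 GB in drive 1; 0 GB remain.
Put 2 GB in drive 2; 6 GB remain.
Put 7 GB in drive 3; 1 GB remain.
Put 4 GB in drive 2; 2 GB remain.
Put 6 GB in drive 4; 2 GB remain.
Put 2 GB in drive 2; 0 GB remain.
Put 6 GB in drive 5; 2 GB remain.
Put 4 GB in drive 6; 4 GB remain.
Put 6 GB in drive 7; 2 GB remain.
Put 5 GB in drive 8; 3 GB remain.
Put 6 GB in drive 9; 2 GB remain.
Put 1 GB in drive 3; 0 GB remain.
Put 1 GB in drive 4; 1 GB remain.
Put 7 GB in drive 10; 1 GB remain.
Put 7 GB in drive 11; 1 GB remain.
11 drives × 8 GB = 88 GB; used 72 GB; unused 16 GB.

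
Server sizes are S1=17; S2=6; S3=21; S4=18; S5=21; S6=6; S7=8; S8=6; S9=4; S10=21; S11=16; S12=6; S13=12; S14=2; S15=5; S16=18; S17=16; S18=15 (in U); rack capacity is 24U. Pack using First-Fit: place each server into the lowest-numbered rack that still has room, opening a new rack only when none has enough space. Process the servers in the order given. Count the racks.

rack 1: place S1 (17U), 7U left
rack 1: place S2 (6U), 1U left
rack 2: place S3 (21U), 3U left
rack 3: place S4 (18U), 6U left
rack 4: place S5 (21U), 3U left
rack 3: place S6 (6U), 0U left
rack 5: place S7 (8U), 16U left
rack 5: place S8 (6U), 10U left
rack 5: place S9 (4U), 6U left
rack 6: place S10 (21U), 3U left
rack 7: place S11 (16U), 8U left
rack 5: place S12 (6U), 0U left
rack 8: place S13 (12U), 12U left
rack 2: place S14 (2U), 1U left
rack 7: place S15 (5U), 3U left
rack 9: place S16 (18U), 6U left
rack 10: place S17 (16U), 8U left
rack 11: place S18 (15U), 9U left
Final racks: [17,6] [21,2] [18,6] [21] [8,6,4,6] [21] [16,5] [12] [18] [16] [15].

11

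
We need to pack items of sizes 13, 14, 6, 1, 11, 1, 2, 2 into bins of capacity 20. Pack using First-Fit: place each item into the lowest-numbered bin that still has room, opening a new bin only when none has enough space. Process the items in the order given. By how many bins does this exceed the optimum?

First-Fit: [13,6,1] [14,1,2,2] [11] → 3 bins.
Total size 50; any packing needs at least ⌈50/20⌉ = 3 bins.
So 3 is already optimal.

0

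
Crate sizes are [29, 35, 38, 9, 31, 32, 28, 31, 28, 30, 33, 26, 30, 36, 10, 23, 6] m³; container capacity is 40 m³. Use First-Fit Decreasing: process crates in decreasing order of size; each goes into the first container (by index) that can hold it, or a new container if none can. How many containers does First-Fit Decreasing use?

Sorted descending: 38, 36, 35, 33, 32, 31, 31, 30, 30, 29, 28, 28, 26, 23, 10, 9, 6.
Put 38 m³ in container 1; 2 m³ remain.
Put 36 m³ in container 2; 4 m³ remain.
Put 35 m³ in container 3; 5 m³ remain.
Put 33 m³ in container 4; 7 m³ remain.
Put 32 m³ in container 5; 8 m³ remain.
Put 31 m³ in container 6; 9 m³ remain.
Put 31 m³ in container 7; 9 m³ remain.
Put 30 m³ in container 8; 10 m³ remain.
Put 30 m³ in container 9; 10 m³ remain.
Put 29 m³ in container 10; 11 m³ remain.
Put 28 m³ in container 11; 12 m³ remain.
Put 28 m³ in container 12; 12 m³ remain.
Put 26 m³ in container 13; 14 m³ remain.
Put 23 m³ in container 14; 17 m³ remain.
Put 10 m³ in container 8; 0 m³ remain.
Put 9 m³ in container 6; 0 m³ remain.
Put 6 m³ in container 4; 1 m³ remain.

14 containers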